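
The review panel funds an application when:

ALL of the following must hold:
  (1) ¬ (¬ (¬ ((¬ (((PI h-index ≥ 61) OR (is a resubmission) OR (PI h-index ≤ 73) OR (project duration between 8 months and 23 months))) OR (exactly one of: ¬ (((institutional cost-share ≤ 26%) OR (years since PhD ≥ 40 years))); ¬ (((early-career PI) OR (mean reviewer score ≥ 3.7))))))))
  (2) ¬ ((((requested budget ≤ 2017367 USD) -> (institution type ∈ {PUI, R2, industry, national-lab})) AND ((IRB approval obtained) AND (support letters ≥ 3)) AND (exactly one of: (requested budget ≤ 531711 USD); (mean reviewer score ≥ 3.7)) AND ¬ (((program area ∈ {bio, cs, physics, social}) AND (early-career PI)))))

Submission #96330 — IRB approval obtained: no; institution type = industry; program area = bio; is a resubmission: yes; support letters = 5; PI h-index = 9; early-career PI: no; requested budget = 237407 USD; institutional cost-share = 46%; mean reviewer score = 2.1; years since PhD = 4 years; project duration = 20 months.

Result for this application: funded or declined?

Atomic conditions:
  PI h-index ≥ 61: 9 ≥ 61 is false
  is a resubmission: yes → true
  PI h-index ≤ 73: 9 ≤ 73 is true
  project duration between 8 months and 23 months: 20 in [8, 23] is true
  institutional cost-share ≤ 26%: 46 ≤ 26 is false
  years since PhD ≥ 40 years: 4 ≥ 40 is false
  early-career PI: no → false
  mean reviewer score ≥ 3.7: 2.1 ≥ 3.7 is false
  requested budget ≤ 2017367 USD: 237407 ≤ 2017367 is true
  institution type ∈ {PUI, R2, industry, national-lab}: industry is in the set → true
  IRB approval obtained: no → false
  support letters ≥ 3: 5 ≥ 3 is true
  requested budget ≤ 531711 USD: 237407 ≤ 531711 is true
  program area ∈ {bio, cs, physics, social}: bio is in the set → true
Combine:
[1.1.1.1.1.1] false OR true OR true OR true = true
[1.1.1.1.1] NOT true = false
[1.1.1.1.2.1.1] false OR false = false
[1.1.1.1.2.1] NOT false = true
[1.1.1.1.2.2.1] false OR false = false
[1.1.1.1.2.2] NOT false = true
[1.1.1.1.2] exactly-one(true, true) = false
[1.1.1.1] false OR false = false
[1.1.1] NOT false = true
[1.1] NOT true = false
[1] NOT false = true
[2.1.1] true → true = true
[2.1.2] false AND true = false
[2.1.3] exactly-one(true, false) = true
[2.1.4.1] true AND false = false
[2.1.4] NOT false = true
[2.1] true AND false AND true AND true = false
[2] NOT false = true
[root] true AND true = true
Overall: true → funded

Funded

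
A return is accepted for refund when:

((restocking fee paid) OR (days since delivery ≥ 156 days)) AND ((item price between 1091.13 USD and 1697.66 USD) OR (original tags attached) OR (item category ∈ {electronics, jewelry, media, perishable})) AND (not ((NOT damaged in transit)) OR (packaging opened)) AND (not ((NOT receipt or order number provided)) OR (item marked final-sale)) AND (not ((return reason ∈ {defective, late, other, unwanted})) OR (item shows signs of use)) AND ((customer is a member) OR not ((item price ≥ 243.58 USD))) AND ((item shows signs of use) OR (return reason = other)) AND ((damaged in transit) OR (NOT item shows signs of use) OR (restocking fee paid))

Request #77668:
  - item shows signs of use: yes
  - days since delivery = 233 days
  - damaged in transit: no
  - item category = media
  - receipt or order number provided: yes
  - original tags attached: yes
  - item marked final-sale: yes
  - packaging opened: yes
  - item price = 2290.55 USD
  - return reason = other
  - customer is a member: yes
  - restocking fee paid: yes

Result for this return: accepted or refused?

Accepted

Atomic conditions:
  restocking fee paid: yes → true
  days since delivery ≥ 156 days: 233 ≥ 156 is true
  item price between 1091.13 USD and 1697.66 USD: 2290.55 in [1091.13, 1697.66] is false
  original tags attached: yes → true
  item category ∈ {electronics, jewelry, media, perishable}: media is in the set → true
  NOT damaged in transit: no → true
  packaging opened: yes → true
  NOT receipt or order number provided: yes → false
  item marked final-sale: yes → true
  return reason ∈ {defective, late, other, unwanted}: other is in the set → true
  item shows signs of use: yes → true
  customer is a member: yes → true
  item price ≥ 243.58 USD: 2290.55 ≥ 243.58 is true
  return reason = other: other == other is true
  damaged in transit: no → false
  NOT item shows signs of use: yes → false
Combine:
[1] true OR true = true
[2] false OR true OR true = true
[3.1] NOT true = false
[3] false OR true = true
[4.1] NOT false = true
[4] true OR true = true
[5.1] NOT true = false
[5] false OR true = true
[6.2] NOT true = false
[6] true OR false = true
[7] true OR true = true
[8] false OR false OR true = true
[root] true AND true AND true AND true AND true AND true AND true AND true = true
Overall: true → accepted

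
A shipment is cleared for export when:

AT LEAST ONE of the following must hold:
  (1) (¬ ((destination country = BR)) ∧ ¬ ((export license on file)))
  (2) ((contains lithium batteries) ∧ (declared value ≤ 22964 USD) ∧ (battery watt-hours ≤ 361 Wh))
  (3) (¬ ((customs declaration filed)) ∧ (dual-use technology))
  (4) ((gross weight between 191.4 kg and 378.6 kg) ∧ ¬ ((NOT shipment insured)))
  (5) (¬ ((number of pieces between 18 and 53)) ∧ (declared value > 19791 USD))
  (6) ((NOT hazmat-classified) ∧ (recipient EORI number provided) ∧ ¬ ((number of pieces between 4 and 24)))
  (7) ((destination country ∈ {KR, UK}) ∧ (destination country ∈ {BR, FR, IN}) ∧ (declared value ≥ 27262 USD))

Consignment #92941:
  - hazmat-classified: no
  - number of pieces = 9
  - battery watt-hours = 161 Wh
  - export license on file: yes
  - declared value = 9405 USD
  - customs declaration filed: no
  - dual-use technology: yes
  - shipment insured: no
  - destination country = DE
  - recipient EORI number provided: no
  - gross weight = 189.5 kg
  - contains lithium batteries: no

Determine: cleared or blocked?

Atomic conditions:
  destination country = BR: DE == BR is false
  export license on file: yes → true
  contains lithium batteries: no → false
  declared value ≤ 22964 USD: 9405 ≤ 22964 is true
  battery watt-hours ≤ 361 Wh: 161 ≤ 361 is true
  customs declaration filed: no → false
  dual-use technology: yes → true
  gross weight between 191.4 kg and 378.6 kg: 189.5 in [191.4, 378.6] is false
  NOT shipment insured: no → true
  number of pieces between 18 and 53: 9 in [18, 53] is false
  declared value > 19791 USD: 9405 > 19791 is false
  NOT hazmat-classified: no → true
  recipient EORI number provided: no → false
  number of pieces between 4 and 24: 9 in [4, 24] is true
  destination country ∈ {KR, UK}: DE is not in the set → false
  destination country ∈ {BR, FR, IN}: DE is not in the set → false
  declared value ≥ 27262 USD: 9405 ≥ 27262 is false
Combine:
[1.1] NOT false = true
[1.2] NOT true = false
[1] true AND false = false
[2] false AND true AND true = false
[3.1] NOT false = true
[3] true AND true = true
[4.2] NOT true = false
[4] false AND false = false
[5.1] NOT false = true
[5] true AND false = false
[6.3] NOT true = false
[6] true AND false AND false = false
[7] false AND false AND false = false
[root] false OR false OR true OR false OR false OR false OR false = true
Overall: true → cleared

Cleared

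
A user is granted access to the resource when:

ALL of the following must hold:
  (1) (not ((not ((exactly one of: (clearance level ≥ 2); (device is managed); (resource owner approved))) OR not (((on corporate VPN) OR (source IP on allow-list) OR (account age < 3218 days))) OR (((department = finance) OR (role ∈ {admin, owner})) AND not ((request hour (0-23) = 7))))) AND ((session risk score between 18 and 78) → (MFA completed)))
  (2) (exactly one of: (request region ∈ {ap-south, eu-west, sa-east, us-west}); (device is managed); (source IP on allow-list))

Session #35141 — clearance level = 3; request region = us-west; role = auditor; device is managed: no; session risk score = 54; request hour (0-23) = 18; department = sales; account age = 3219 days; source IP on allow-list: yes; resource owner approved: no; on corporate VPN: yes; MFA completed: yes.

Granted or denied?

Atomic conditions:
  clearance level ≥ 2: 3 ≥ 2 is true
  device is managed: no → false
  resource owner approved: no → false
  on corporate VPN: yes → true
  source IP on allow-list: yes → true
  account age < 3218 days: 3219 < 3218 is false
  department = finance: sales == finance is false
  role ∈ {admin, owner}: auditor is not in the set → false
  request hour (0-23) = 7: 18 == 7 is false
  session risk score between 18 and 78: 54 in [18, 78] is true
  MFA completed: yes → true
  request region ∈ {ap-south, eu-west, sa-east, us-west}: us-west is in the set → true
Combine:
[1.1.1.1.1] exactly-one(true, false, false) = true
[1.1.1.1] NOT true = false
[1.1.1.2.1] true OR true OR false = true
[1.1.1.2] NOT true = false
[1.1.1.3.1] false OR false = false
[1.1.1.3.2] NOT false = true
[1.1.1.3] false AND true = false
[1.1.1] false OR false OR false = false
[1.1] NOT false = true
[1.2] true → true = true
[1] true AND true = true
[2] exactly-one(true, false, true) = false
[root] true AND false = false
Overall: false → denied

Denied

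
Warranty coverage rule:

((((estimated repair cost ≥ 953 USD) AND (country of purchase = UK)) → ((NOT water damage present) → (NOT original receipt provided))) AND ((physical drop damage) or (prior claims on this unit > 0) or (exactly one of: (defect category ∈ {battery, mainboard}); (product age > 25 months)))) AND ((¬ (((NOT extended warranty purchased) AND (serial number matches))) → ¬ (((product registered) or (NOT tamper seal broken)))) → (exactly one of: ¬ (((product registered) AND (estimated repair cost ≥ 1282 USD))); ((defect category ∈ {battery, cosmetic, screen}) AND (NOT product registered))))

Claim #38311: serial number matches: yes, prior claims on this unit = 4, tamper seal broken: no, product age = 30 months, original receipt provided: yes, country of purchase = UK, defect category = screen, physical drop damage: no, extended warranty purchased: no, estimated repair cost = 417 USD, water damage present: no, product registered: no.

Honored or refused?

Refused

Atomic conditions:
  estimated repair cost ≥ 953 USD: 417 ≥ 953 is false
  country of purchase = UK: UK == UK is true
  NOT water damage present: no → true
  NOT original receipt provided: yes → false
  physical drop damage: no → false
  prior claims on this unit > 0: 4 > 0 is true
  defect category ∈ {battery, mainboard}: screen is not in the set → false
  product age > 25 months: 30 > 25 is true
  NOT extended warranty purchased: no → true
  serial number matches: yes → true
  product registered: no → false
  NOT tamper seal broken: no → true
  estimated repair cost ≥ 1282 USD: 417 ≥ 1282 is false
  defect category ∈ {battery, cosmetic, screen}: screen is in the set → true
  NOT product registered: no → true
Combine:
[1.1.1] false AND true = false
[1.1.2] true → false = false
[1.1] false → false (antecedent false ⇒ implication holds) = true
[1.2.3] exactly-one(false, true) = true
[1.2] false OR true OR true = true
[1] true AND true = true
[2.1.1.1] true AND true = true
[2.1.1] NOT true = false
[2.1.2.1] false OR true = true
[2.1.2] NOT true = false
[2.1] false → false (antecedent false ⇒ implication holds) = true
[2.2.1.1] false AND false = false
[2.2.1] NOT false = true
[2.2.2] true AND true = true
[2.2] exactly-one(true, true) = false
[2] true → false = false
[root] true AND false = false
Overall: false → refused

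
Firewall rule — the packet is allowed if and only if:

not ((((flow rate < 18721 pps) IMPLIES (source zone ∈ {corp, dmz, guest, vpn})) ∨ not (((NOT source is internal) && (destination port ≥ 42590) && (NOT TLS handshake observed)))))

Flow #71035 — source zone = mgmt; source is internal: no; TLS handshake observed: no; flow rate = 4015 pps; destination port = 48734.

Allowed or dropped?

Atomic conditions:
  flow rate < 18721 pps: 4015 < 18721 is true
  source zone ∈ {corp, dmz, guest, vpn}: mgmt is not in the set → false
  NOT source is internal: no → true
  destination port ≥ 42590: 48734 ≥ 42590 is true
  NOT TLS handshake observed: no → true
Combine:
[1.1] true → false = false
[1.2.1] true AND true AND true = true
[1.2] NOT true = false
[1] false OR false = false
[root] NOT false = true
Overall: true → allowed

Allowed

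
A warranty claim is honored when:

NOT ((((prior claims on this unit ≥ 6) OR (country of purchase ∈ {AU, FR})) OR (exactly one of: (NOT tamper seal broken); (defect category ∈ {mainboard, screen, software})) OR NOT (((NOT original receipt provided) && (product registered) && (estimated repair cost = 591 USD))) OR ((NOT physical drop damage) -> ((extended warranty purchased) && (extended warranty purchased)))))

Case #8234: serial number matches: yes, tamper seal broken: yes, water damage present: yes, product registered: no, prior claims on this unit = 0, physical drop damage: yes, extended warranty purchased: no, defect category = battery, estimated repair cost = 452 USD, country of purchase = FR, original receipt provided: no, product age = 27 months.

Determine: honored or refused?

Refused

Atomic conditions:
  prior claims on this unit ≥ 6: 0 ≥ 6 is false
  country of purchase ∈ {AU, FR}: FR is in the set → true
  NOT tamper seal broken: yes → false
  defect category ∈ {mainboard, screen, software}: battery is not in the set → false
  NOT original receipt provided: no → true
  product registered: no → false
  estimated repair cost = 591 USD: 452 == 591 is false
  NOT physical drop damage: yes → false
  extended warranty purchased: no → false
Combine:
[1.1] false OR true = true
[1.2] exactly-one(false, false) = false
[1.3.1] true AND false AND false = false
[1.3] NOT false = true
[1.4.2] false AND false = false
[1.4] false → false (antecedent false ⇒ implication holds) = true
[1] true OR false OR true OR true = true
[root] NOT true = false
Overall: false → refused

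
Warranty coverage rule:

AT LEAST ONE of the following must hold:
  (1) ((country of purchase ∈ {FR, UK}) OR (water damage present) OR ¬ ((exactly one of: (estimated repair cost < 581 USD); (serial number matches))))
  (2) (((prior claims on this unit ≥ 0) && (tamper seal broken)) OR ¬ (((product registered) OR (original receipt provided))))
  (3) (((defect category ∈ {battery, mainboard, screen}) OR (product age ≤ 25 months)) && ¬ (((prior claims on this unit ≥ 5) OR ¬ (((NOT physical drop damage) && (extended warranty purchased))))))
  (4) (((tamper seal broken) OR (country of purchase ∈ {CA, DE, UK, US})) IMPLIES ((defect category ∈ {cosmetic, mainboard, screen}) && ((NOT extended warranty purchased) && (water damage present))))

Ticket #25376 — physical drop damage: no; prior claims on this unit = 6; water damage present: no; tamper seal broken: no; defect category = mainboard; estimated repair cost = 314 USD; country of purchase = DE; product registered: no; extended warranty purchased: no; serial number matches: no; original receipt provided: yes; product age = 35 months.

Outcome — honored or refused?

Refused

Atomic conditions:
  country of purchase ∈ {FR, UK}: DE is not in the set → false
  water damage present: no → false
  estimated repair cost < 581 USD: 314 < 581 is true
  serial number matches: no → false
  prior claims on this unit ≥ 0: 6 ≥ 0 is true
  tamper seal broken: no → false
  product registered: no → false
  original receipt provided: yes → true
  defect category ∈ {battery, mainboard, screen}: mainboard is in the set → true
  product age ≤ 25 months: 35 ≤ 25 is false
  prior claims on this unit ≥ 5: 6 ≥ 5 is true
  NOT physical drop damage: no → true
  extended warranty purchased: no → false
  country of purchase ∈ {CA, DE, UK, US}: DE is in the set → true
  defect category ∈ {cosmetic, mainboard, screen}: mainboard is in the set → true
  NOT extended warranty purchased: no → true
Combine:
[1.3.1] exactly-one(true, false) = true
[1.3] NOT true = false
[1] false OR false OR false = false
[2.1] true AND false = false
[2.2.1] false OR true = true
[2.2] NOT true = false
[2] false OR false = false
[3.1] true OR false = true
[3.2.1.2.1] true AND false = false
[3.2.1.2] NOT false = true
[3.2.1] true OR true = true
[3.2] NOT true = false
[3] true AND false = false
[4.1] false OR true = true
[4.2.2] true AND false = false
[4.2] true AND false = false
[4] true → false = false
[root] false OR false OR false OR false = false
Overall: false → refused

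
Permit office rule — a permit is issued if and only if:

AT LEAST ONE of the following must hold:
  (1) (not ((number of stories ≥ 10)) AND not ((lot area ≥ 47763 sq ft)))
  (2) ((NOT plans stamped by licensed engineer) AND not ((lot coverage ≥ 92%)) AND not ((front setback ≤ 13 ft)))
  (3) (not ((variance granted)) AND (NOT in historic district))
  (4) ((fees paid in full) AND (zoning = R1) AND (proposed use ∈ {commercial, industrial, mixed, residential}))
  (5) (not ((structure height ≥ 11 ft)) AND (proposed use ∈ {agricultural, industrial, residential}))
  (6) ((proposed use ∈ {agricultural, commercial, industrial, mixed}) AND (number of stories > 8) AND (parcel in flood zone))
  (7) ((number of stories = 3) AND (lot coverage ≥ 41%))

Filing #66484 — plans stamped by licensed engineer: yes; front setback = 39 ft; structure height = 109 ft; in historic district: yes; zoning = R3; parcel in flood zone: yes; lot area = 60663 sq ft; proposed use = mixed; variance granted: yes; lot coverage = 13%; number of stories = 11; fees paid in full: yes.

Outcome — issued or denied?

Atomic conditions:
  number of stories ≥ 10: 11 ≥ 10 is true
  lot area ≥ 47763 sq ft: 60663 ≥ 47763 is true
  NOT plans stamped by licensed engineer: yes → false
  lot coverage ≥ 92%: 13 ≥ 92 is false
  front setback ≤ 13 ft: 39 ≤ 13 is false
  variance granted: yes → true
  NOT in historic district: yes → false
  fees paid in full: yes → true
  zoning = R1: R3 == R1 is false
  proposed use ∈ {commercial, industrial, mixed, residential}: mixed is in the set → true
  structure height ≥ 11 ft: 109 ≥ 11 is true
  proposed use ∈ {agricultural, industrial, residential}: mixed is not in the set → false
  proposed use ∈ {agricultural, commercial, industrial, mixed}: mixed is in the set → true
  number of stories > 8: 11 > 8 is true
  parcel in flood zone: yes → true
  number of stories = 3: 11 == 3 is false
  lot coverage ≥ 41%: 13 ≥ 41 is false
Combine:
[1.1] NOT true = false
[1.2] NOT true = false
[1] false AND false = false
[2.2] NOT false = true
[2.3] NOT false = true
[2] false AND true AND true = false
[3.1] NOT true = false
[3] false AND false = false
[4] true AND false AND true = false
[5.1] NOT true = false
[5] false AND false = false
[6] true AND true AND true = true
[7] false AND false = false
[root] false OR false OR false OR false OR false OR true OR false = true
Overall: true → issued

Issued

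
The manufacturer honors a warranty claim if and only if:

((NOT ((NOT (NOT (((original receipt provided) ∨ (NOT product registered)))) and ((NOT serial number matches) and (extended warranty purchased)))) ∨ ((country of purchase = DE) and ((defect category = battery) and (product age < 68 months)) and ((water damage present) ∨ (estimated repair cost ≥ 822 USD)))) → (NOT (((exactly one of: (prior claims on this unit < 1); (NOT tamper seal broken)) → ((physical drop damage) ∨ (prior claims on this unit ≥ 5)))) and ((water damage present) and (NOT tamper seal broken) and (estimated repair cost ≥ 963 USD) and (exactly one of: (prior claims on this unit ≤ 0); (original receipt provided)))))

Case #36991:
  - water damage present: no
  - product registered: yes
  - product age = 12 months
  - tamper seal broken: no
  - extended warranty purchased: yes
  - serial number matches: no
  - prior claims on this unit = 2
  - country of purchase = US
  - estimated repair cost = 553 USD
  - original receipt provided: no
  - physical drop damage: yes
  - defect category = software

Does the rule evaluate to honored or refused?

Atomic conditions:
  original receipt provided: no → false
  NOT product registered: yes → false
  NOT serial number matches: no → true
  extended warranty purchased: yes → true
  country of purchase = DE: US == DE is false
  defect category = battery: software == battery is false
  product age < 68 months: 12 < 68 is true
  water damage present: no → false
  estimated repair cost ≥ 822 USD: 553 ≥ 822 is false
  prior claims on this unit < 1: 2 < 1 is false
  NOT tamper seal broken: no → true
  physical drop damage: yes → true
  prior claims on this unit ≥ 5: 2 ≥ 5 is false
  estimated repair cost ≥ 963 USD: 553 ≥ 963 is false
  prior claims on this unit ≤ 0: 2 ≤ 0 is false
Combine:
[1.1.1.1.1.1] false OR false = false
[1.1.1.1.1] NOT false = true
[1.1.1.1] NOT true = false
[1.1.1.2] true AND true = true
[1.1.1] false AND true = false
[1.1] NOT false = true
[1.2.2] false AND true = false
[1.2.3] false OR false = false
[1.2] false AND false AND false = false
[1] true OR false = true
[2.1.1.1] exactly-one(false, true) = true
[2.1.1.2] true OR false = true
[2.1.1] true → true = true
[2.1] NOT true = false
[2.2.4] exactly-one(false, false) = false
[2.2] false AND true AND false AND false = false
[2] false AND false = false
[root] true → false = false
Overall: false → refused

Refused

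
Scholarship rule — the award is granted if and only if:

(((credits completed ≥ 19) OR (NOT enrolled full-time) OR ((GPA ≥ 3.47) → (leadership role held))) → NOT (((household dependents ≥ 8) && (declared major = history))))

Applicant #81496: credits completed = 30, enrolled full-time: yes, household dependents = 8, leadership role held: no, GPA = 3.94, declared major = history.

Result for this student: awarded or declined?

Atomic conditions:
  credits completed ≥ 19: 30 ≥ 19 is true
  NOT enrolled full-time: yes → false
  GPA ≥ 3.47: 3.94 ≥ 3.47 is true
  leadership role held: no → false
  household dependents ≥ 8: 8 ≥ 8 is true
  declared major = history: history == history is true
Combine:
[1.3] true → false = false
[1] true OR false OR false = true
[2.1] true AND true = true
[2] NOT true = false
[root] true → false = false
Overall: false → declined

Declined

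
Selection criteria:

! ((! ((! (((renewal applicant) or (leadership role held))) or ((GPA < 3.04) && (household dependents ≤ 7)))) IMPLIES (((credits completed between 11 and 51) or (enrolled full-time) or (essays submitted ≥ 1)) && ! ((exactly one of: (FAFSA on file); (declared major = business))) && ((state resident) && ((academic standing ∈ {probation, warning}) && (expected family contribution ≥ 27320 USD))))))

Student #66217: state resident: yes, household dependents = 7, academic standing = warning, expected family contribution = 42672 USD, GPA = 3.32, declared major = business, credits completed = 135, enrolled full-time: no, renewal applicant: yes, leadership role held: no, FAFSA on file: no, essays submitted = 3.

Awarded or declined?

Awarded

Atomic conditions:
  renewal applicant: yes → true
  leadership role held: no → false
  GPA < 3.04: 3.32 < 3.04 is false
  household dependents ≤ 7: 7 ≤ 7 is true
  credits completed between 11 and 51: 135 in [11, 51] is false
  enrolled full-time: no → false
  essays submitted ≥ 1: 3 ≥ 1 is true
  FAFSA on file: no → false
  declared major = business: business == business is true
  state resident: yes → true
  academic standing ∈ {probation, warning}: warning is in the set → true
  expected family contribution ≥ 27320 USD: 42672 ≥ 27320 is true
Combine:
[1.1.1.1.1] true OR false = true
[1.1.1.1] NOT true = false
[1.1.1.2] false AND true = false
[1.1.1] false OR false = false
[1.1] NOT false = true
[1.2.1] false OR false OR true = true
[1.2.2.1] exactly-one(false, true) = true
[1.2.2] NOT true = false
[1.2.3.2] true AND true = true
[1.2.3] true AND true = true
[1.2] true AND false AND true = false
[1] true → false = false
[root] NOT false = true
Overall: true → awarded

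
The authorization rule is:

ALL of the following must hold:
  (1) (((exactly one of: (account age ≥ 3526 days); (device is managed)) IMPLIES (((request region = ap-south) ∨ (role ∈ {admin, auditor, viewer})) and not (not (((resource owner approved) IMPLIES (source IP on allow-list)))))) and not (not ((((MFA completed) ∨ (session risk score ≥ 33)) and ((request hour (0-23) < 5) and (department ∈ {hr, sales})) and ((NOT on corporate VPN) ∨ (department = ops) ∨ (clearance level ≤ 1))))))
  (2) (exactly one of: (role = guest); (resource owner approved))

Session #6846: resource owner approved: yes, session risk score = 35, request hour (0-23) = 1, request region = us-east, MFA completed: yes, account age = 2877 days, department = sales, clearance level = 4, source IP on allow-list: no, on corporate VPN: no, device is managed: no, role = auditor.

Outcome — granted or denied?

Atomic conditions:
  account age ≥ 3526 days: 2877 ≥ 3526 is false
  device is managed: no → false
  request region = ap-south: us-east == ap-south is false
  role ∈ {admin, auditor, viewer}: auditor is in the set → true
  resource owner approved: yes → true
  source IP on allow-list: no → false
  MFA completed: yes → true
  session risk score ≥ 33: 35 ≥ 33 is true
  request hour (0-23) < 5: 1 < 5 is true
  department ∈ {hr, sales}: sales is in the set → true
  NOT on corporate VPN: no → true
  department = ops: sales == ops is false
  clearance level ≤ 1: 4 ≤ 1 is false
  role = guest: auditor == guest is false
Combine:
[1.1.1] exactly-one(false, false) = false
[1.1.2.1] false OR true = true
[1.1.2.2.1.1] true → false = false
[1.1.2.2.1] NOT false = true
[1.1.2.2] NOT true = false
[1.1.2] true AND false = false
[1.1] false → false (antecedent false ⇒ implication holds) = true
[1.2.1.1.1] true OR true = true
[1.2.1.1.2] true AND true = true
[1.2.1.1.3] true OR false OR false = true
[1.2.1.1] true AND true AND true = true
[1.2.1] NOT true = false
[1.2] NOT false = true
[1] true AND true = true
[2] exactly-one(false, true) = true
[root] true AND true = true
Overall: true → granted

Granted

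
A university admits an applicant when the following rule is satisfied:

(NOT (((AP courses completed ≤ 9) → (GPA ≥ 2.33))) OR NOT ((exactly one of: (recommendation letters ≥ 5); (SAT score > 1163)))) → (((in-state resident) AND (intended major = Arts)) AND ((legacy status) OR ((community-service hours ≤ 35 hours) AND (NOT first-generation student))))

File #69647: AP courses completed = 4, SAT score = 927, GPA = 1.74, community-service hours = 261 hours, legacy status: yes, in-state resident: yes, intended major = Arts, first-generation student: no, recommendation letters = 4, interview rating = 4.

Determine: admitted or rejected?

Atomic conditions:
  AP courses completed ≤ 9: 4 ≤ 9 is true
  GPA ≥ 2.33: 1.74 ≥ 2.33 is false
  recommendation letters ≥ 5: 4 ≥ 5 is false
  SAT score > 1163: 927 > 1163 is false
  in-state resident: yes → true
  intended major = Arts: Arts == Arts is true
  legacy status: yes → true
  community-service hours ≤ 35 hours: 261 ≤ 35 is false
  NOT first-generation student: no → true
Combine:
[1.1.1] true → false = false
[1.1] NOT false = true
[1.2.1] exactly-one(false, false) = false
[1.2] NOT false = true
[1] true OR true = true
[2.1] true AND true = true
[2.2.2] false AND true = false
[2.2] true OR false = true
[2] true AND true = true
[root] true → true = true
Overall: true → admitted

Admitted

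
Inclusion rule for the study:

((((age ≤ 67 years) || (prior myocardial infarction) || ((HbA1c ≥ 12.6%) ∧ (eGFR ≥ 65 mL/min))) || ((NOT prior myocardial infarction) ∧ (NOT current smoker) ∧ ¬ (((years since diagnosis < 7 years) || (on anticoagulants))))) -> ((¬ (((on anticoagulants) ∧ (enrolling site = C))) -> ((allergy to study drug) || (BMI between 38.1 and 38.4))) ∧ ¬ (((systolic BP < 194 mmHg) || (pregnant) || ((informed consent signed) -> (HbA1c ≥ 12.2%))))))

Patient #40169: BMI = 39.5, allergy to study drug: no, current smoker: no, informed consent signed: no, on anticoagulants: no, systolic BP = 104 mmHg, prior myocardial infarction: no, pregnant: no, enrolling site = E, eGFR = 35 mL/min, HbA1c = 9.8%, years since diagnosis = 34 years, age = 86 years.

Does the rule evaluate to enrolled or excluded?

Excluded

Atomic conditions:
  age ≤ 67 years: 86 ≤ 67 is false
  prior myocardial infarction: no → false
  HbA1c ≥ 12.6%: 9.8 ≥ 12.6 is false
  eGFR ≥ 65 mL/min: 35 ≥ 65 is false
  NOT prior myocardial infarction: no → true
  NOT current smoker: no → true
  years since diagnosis < 7 years: 34 < 7 is false
  on anticoagulants: no → false
  enrolling site = C: E == C is false
  allergy to study drug: no → false
  BMI between 38.1 and 38.4: 39.5 in [38.1, 38.4] is false
  systolic BP < 194 mmHg: 104 < 194 is true
  pregnant: no → false
  informed consent signed: no → false
  HbA1c ≥ 12.2%: 9.8 ≥ 12.2 is false
Combine:
[1.1.3] false AND false = false
[1.1] false OR false OR false = false
[1.2.3.1] false OR false = false
[1.2.3] NOT false = true
[1.2] true AND true AND true = true
[1] false OR true = true
[2.1.1.1] false AND false = false
[2.1.1] NOT false = true
[2.1.2] false OR false = false
[2.1] true → false = false
[2.2.1.3] false → false (antecedent false ⇒ implication holds) = true
[2.2.1] true OR false OR true = true
[2.2] NOT true = false
[2] false AND false = false
[root] true → false = false
Overall: false → excluded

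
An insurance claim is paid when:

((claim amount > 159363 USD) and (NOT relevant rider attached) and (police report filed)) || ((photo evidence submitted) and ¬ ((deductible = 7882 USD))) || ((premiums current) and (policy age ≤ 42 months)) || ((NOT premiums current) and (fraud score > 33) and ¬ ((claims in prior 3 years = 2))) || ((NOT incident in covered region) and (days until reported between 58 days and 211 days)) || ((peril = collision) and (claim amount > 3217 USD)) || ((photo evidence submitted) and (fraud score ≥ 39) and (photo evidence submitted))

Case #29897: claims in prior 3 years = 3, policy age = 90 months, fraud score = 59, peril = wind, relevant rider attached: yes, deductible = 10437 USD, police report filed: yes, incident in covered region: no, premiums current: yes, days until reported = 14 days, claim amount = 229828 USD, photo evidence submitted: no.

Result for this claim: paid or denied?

Atomic conditions:
  claim amount > 159363 USD: 229828 > 159363 is true
  NOT relevant rider attached: yes → false
  police report filed: yes → true
  photo evidence submitted: no → false
  deductible = 7882 USD: 10437 == 7882 is false
  premiums current: yes → true
  policy age ≤ 42 months: 90 ≤ 42 is false
  NOT premiums current: yes → false
  fraud score > 33: 59 > 33 is true
  claims in prior 3 years = 2: 3 == 2 is false
  NOT incident in covered region: no → true
  days until reported between 58 days and 211 days: 14 in [58, 211] is false
  peril = collision: wind == collision is false
  claim amount > 3217 USD: 229828 > 3217 is true
  fraud score ≥ 39: 59 ≥ 39 is true
Combine:
[1] true AND false AND true = false
[2.2] NOT false = true
[2] false AND true = false
[3] true AND false = false
[4.3] NOT false = true
[4] false AND true AND true = false
[5] true AND false = false
[6] false AND true = false
[7] false AND true AND false = false
[root] false OR false OR false OR false OR false OR false OR false = false
Overall: false → denied

Denied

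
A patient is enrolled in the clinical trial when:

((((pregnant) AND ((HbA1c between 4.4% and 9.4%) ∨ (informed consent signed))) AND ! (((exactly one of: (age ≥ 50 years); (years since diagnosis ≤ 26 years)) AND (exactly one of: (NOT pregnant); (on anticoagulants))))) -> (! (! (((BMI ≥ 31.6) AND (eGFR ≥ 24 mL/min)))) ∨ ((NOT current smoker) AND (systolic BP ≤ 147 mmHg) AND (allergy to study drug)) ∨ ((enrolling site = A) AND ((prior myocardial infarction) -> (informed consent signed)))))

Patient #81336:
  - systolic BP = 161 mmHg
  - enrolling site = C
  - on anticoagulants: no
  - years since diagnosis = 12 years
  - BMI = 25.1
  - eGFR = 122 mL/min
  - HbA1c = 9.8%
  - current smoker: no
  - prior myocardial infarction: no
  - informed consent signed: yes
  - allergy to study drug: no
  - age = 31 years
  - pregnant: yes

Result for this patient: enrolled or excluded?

Atomic conditions:
  pregnant: yes → true
  HbA1c between 4.4% and 9.4%: 9.8 in [4.4, 9.4] is false
  informed consent signed: yes → true
  age ≥ 50 years: 31 ≥ 50 is false
  years since diagnosis ≤ 26 years: 12 ≤ 26 is true
  NOT pregnant: yes → false
  on anticoagulants: no → false
  BMI ≥ 31.6: 25.1 ≥ 31.6 is false
  eGFR ≥ 24 mL/min: 122 ≥ 24 is true
  NOT current smoker: no → true
  systolic BP ≤ 147 mmHg: 161 ≤ 147 is false
  allergy to study drug: no → false
  enrolling site = A: C == A is false
  prior myocardial infarction: no → false
Combine:
[1.1.2] false OR true = true
[1.1] true AND true = true
[1.2.1.1] exactly-one(false, true) = true
[1.2.1.2] exactly-one(false, false) = false
[1.2.1] true AND false = false
[1.2] NOT false = true
[1] true AND true = true
[2.1.1.1] false AND true = false
[2.1.1] NOT false = true
[2.1] NOT true = false
[2.2] true AND false AND false = false
[2.3.2] false → true (antecedent false ⇒ implication holds) = true
[2.3] false AND true = false
[2] false OR false OR false = false
[root] true → false = false
Overall: false → excluded

Excluded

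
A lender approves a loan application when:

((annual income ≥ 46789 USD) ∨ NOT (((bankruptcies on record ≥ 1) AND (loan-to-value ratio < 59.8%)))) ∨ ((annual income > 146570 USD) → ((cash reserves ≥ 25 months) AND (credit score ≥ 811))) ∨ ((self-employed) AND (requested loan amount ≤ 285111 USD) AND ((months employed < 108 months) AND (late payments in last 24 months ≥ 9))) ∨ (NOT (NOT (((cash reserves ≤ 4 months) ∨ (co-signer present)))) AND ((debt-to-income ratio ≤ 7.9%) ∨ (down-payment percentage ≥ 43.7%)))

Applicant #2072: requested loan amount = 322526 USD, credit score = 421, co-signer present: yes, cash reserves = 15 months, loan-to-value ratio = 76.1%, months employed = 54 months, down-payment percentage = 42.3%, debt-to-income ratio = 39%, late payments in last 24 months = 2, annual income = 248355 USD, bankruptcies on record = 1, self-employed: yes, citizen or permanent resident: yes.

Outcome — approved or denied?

Atomic conditions:
  annual income ≥ 46789 USD: 248355 ≥ 46789 is true
  bankruptcies on record ≥ 1: 1 ≥ 1 is true
  loan-to-value ratio < 59.8%: 76.1 < 59.8 is false
  annual income > 146570 USD: 248355 > 146570 is true
  cash reserves ≥ 25 months: 15 ≥ 25 is false
  credit score ≥ 811: 421 ≥ 811 is false
  self-employed: yes → true
  requested loan amount ≤ 285111 USD: 322526 ≤ 285111 is false
  months employed < 108 months: 54 < 108 is true
  late payments in last 24 months ≥ 9: 2 ≥ 9 is false
  cash reserves ≤ 4 months: 15 ≤ 4 is false
  co-signer present: yes → true
  debt-to-income ratio ≤ 7.9%: 39 ≤ 7.9 is false
  down-payment percentage ≥ 43.7%: 42.3 ≥ 43.7 is false
Combine:
[1.2.1] true AND false = false
[1.2] NOT false = true
[1] true OR true = true
[2.2] false AND false = false
[2] true → false = false
[3.3] true AND false = false
[3] true AND false AND false = false
[4.1.1.1] false OR true = true
[4.1.1] NOT true = false
[4.1] NOT false = true
[4.2] false OR false = false
[4] true AND false = false
[root] true OR false OR false OR false = true
Overall: true → approved

Approved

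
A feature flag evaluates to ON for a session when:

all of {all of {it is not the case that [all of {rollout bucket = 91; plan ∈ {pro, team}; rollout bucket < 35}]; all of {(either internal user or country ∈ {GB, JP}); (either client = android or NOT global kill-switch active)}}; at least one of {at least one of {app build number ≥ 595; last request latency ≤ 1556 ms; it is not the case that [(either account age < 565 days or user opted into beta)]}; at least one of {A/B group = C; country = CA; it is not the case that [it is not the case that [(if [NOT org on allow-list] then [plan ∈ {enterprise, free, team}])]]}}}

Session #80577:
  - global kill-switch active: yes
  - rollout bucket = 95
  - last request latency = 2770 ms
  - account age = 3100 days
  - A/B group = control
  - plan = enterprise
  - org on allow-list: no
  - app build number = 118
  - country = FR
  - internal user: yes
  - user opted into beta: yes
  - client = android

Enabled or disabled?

Enabled

Atomic conditions:
  rollout bucket = 91: 95 == 91 is false
  plan ∈ {pro, team}: enterprise is not in the set → false
  rollout bucket < 35: 95 < 35 is false
  internal user: yes → true
  country ∈ {GB, JP}: FR is not in the set → false
  client = android: android == android is true
  NOT global kill-switch active: yes → false
  app build number ≥ 595: 118 ≥ 595 is false
  last request latency ≤ 1556 ms: 2770 ≤ 1556 is false
  account age < 565 days: 3100 < 565 is false
  user opted into beta: yes → true
  A/B group = C: control == C is false
  country = CA: FR == CA is false
  NOT org on allow-list: no → true
  plan ∈ {enterprise, free, team}: enterprise is in the set → true
Combine:
[1.1.1] false AND false AND false = false
[1.1] NOT false = true
[1.2.1] true OR false = true
[1.2.2] true OR false = true
[1.2] true AND true = true
[1] true AND true = true
[2.1.3.1] false OR true = true
[2.1.3] NOT true = false
[2.1] false OR false OR false = false
[2.2.3.1.1] true → true = true
[2.2.3.1] NOT true = false
[2.2.3] NOT false = true
[2.2] false OR false OR true = true
[2] false OR true = true
[root] true AND true = true
Overall: true → enabled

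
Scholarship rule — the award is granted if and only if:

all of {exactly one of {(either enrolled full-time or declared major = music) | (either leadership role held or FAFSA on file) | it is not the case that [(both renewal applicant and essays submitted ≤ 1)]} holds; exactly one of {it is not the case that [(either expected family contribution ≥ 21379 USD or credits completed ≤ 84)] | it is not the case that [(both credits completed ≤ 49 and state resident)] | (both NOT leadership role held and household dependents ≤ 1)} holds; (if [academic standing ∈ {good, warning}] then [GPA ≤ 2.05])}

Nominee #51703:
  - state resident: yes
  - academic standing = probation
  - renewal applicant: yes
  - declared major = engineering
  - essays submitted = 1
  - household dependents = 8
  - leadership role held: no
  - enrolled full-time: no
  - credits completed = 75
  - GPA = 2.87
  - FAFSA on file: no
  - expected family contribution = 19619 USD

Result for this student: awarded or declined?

Atomic conditions:
  enrolled full-time: no → false
  declared major = music: engineering == music is false
  leadership role held: no → false
  FAFSA on file: no → false
  renewal applicant: yes → true
  essays submitted ≤ 1: 1 ≤ 1 is true
  expected family contribution ≥ 21379 USD: 19619 ≥ 21379 is false
  credits completed ≤ 84: 75 ≤ 84 is true
  credits completed ≤ 49: 75 ≤ 49 is false
  state resident: yes → true
  NOT leadership role held: no → true
  household dependents ≤ 1: 8 ≤ 1 is false
  academic standing ∈ {good, warning}: probation is not in the set → false
  GPA ≤ 2.05: 2.87 ≤ 2.05 is false
Combine:
[1.1] false OR false = false
[1.2] false OR false = false
[1.3.1] true AND true = true
[1.3] NOT true = false
[1] exactly-one(false, false, false) = false
[2.1.1] false OR true = true
[2.1] NOT true = false
[2.2.1] false AND true = false
[2.2] NOT false = true
[2.3] true AND false = false
[2] exactly-one(false, true, false) = true
[3] false → false (antecedent false ⇒ implication holds) = true
[root] false AND true AND true = false
Overall: false → declined

Declined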